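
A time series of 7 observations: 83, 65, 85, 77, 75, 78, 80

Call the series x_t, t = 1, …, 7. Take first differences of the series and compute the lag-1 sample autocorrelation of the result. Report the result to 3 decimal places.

First differences Δx: -18, 20, -8, -2, 3, 2
Mean of differences = -0.5000
Numerator Σ(Δx_t−Δx̄)(Δx_{t+1}−Δx̄) = -497.7500
Denominator Σ(Δx_t−Δx̄)² = 803.5000
r_1(Δx) = -497.7500 / 803.5000 = -0.619

-0.619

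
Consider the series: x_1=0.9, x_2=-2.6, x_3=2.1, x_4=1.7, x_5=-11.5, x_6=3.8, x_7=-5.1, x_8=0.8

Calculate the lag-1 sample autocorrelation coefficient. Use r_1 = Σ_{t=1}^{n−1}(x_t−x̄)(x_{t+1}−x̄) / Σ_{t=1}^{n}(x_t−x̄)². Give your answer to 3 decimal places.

-0.607

Mean x̄ = (0.9 − 2.6 + 2.1 + 1.7 − 11.5 + 3.8 − 5.1 + 0.8)/8 = -1.2375
Σ(x_t−x̄)(x_{t+1}−x̄) = (-2.9123) + (-4.5473) + (9.8039) + (-30.1461) + (-51.6973) + (-19.4573) + (-7.8698) = -106.8264
Denominator Σ(x_t−x̄)² = 175.9588
r_1 = -106.8264 / 175.9588 = -0.607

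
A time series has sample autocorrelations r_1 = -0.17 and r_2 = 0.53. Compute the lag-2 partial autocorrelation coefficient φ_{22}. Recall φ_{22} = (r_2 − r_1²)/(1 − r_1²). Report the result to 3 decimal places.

φ_{22} = (r_2 − r_1²) / (1 − r_1²)
r_1² = (-0.17)² = 0.0289
Numerator = 0.53 − 0.0289 = 0.5011; denominator = 1 − 0.0289 = 0.9711
φ_{22} = 0.5011 / 0.9711 = 0.516

0.516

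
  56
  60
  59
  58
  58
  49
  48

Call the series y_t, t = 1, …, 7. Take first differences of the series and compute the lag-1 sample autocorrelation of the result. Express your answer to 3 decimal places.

-0.117

First differences Δy: 4, -1, -1, 0, -9, -1
Mean of differences = -1.3333
Numerator Σ(Δy_t−Δȳ)(Δy_{t+1}−Δȳ) = -10.4444
Denominator Σ(Δy_t−Δȳ)² = 89.3333
r_1(Δy) = -10.4444 / 89.3333 = -0.117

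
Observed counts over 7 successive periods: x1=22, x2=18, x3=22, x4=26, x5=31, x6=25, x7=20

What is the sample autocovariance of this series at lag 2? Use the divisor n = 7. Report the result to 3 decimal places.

-6.379

Mean x̄ = (22 + 18 + 22 + 26 + 31 + 25 + 20)/7 = 23.4286
Σ_{t=1}^{5}(x_t−x̄)(x_{t+2}−x̄) = -44.6531
γ_2 = -44.6531 / 7 = -6.379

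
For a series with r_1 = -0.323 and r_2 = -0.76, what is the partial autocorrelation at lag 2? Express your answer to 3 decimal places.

φ_{22} = (r_2 − r_1²) / (1 − r_1²)
r_1² = (-0.323)² = 0.104329
Numerator = -0.76 − 0.1043 = -0.8643; denominator = 1 − 0.1043 = 0.8957
φ_{22} = -0.8643 / 0.8957 = -0.965

-0.965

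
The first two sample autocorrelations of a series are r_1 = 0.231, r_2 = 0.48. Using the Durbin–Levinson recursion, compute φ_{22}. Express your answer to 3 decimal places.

φ_{22} = (r_2 − r_1²) / (1 − r_1²)
r_1² = (0.231)² = 0.053361
Numerator = 0.48 − 0.0534 = 0.4266; denominator = 1 − 0.0534 = 0.9466
φ_{22} = 0.4266 / 0.9466 = 0.451

0.451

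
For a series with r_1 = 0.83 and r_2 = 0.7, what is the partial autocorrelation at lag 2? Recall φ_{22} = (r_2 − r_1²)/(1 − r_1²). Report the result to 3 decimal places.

0.036

φ_{22} = (r_2 − r_1²) / (1 − r_1²)
r_1² = (0.83)² = 0.6889
Numerator = 0.7 − 0.6889 = 0.0111; denominator = 1 − 0.6889 = 0.3111
φ_{22} = 0.0111 / 0.3111 = 0.036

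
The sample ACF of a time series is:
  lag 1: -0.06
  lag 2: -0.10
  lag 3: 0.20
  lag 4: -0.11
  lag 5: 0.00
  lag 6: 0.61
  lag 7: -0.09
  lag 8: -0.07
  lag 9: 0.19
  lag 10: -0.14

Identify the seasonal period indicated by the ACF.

The largest autocorrelation is r_6 = 0.61; the remaining lags stay at or below 0.20.
The dominant spike at lag 6 indicates a seasonal period of 6.

6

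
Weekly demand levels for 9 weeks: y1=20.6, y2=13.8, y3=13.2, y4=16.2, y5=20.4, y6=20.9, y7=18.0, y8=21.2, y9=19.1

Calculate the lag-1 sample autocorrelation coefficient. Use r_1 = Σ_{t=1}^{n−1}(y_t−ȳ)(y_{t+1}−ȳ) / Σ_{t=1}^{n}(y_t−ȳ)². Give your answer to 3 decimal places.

Mean ȳ = (20.6 + 13.8 + 13.2 + 16.2 + 20.4 + 20.9 + 18.0 + 21.2 + 19.1)/9 = 18.1556
Numerator Σ_{t=1}^{8}(y_t−ȳ)(y_{t+1}−ȳ) = 24.3736
Denominator Σ(y_t−ȳ)² = 76.0822
r_1 = 24.3736 / 76.0822 = 0.320

0.320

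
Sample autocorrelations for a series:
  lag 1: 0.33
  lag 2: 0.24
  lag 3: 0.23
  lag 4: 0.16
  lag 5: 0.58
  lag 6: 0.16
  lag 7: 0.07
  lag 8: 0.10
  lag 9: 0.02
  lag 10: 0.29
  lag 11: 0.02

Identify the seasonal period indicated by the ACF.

5

The largest autocorrelation is r_5 = 0.58; the remaining lags stay at or below 0.33. The elevated value at lag 1 (0.33), dropping to 0.24 at lag 2, reflects decaying short-term dependence rather than seasonality.
The dominant spike at lag 5 indicates a seasonal period of 5.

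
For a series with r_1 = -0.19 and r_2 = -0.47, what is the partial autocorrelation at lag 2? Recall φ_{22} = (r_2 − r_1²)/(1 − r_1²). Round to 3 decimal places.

-0.525

φ_{22} = (r_2 − r_1²) / (1 − r_1²)
r_1² = (-0.19)² = 0.0361
Numerator = -0.47 − 0.0361 = -0.5061; denominator = 1 − 0.0361 = 0.9639
φ_{22} = -0.5061 / 0.9639 = -0.525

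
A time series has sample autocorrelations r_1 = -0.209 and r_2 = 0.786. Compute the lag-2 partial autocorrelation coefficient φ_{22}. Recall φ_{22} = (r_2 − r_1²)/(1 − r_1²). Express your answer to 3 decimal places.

0.776

φ_{22} = (r_2 − r_1²) / (1 − r_1²)
r_1² = (-0.209)² = 0.043681
Numerator = 0.786 − 0.0437 = 0.7423; denominator = 1 − 0.0437 = 0.9563
φ_{22} = 0.7423 / 0.9563 = 0.776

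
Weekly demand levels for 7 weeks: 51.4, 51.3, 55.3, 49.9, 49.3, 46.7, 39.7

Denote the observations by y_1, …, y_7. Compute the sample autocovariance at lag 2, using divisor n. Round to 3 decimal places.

Mean ȳ = (51.4 + 51.3 + 55.3 + 49.9 + 49.3 + 46.7 + 39.7)/7 = 49.0857
Deviations: 2.3143, 2.2143, 6.2143, 0.8143, 0.2143, -2.3857, -9.3857
Σ_{t=1}^{5}(y_t−ȳ)(y_{t+2}−ȳ) = 13.5624
γ_2 = 13.5624 / 7 = 1.937

1.937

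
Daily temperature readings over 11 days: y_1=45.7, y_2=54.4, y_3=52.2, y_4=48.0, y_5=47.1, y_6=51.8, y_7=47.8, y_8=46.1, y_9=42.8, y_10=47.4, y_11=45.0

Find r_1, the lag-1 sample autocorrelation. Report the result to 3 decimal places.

Mean ȳ = (45.7 + 54.4 + 52.2 + 48.0 + 47.1 + 51.8 + 47.8 + 46.1 + 42.8 + 47.4 + 45.0)/11 = 48.0273
Numerator Σ_{t=1}^{10}(y_t−ȳ)(y_{t+1}−ȳ) = 23.0065
Denominator Σ(y_t−ȳ)² = 119.1818
r_1 = 23.0065 / 119.1818 = 0.193

0.193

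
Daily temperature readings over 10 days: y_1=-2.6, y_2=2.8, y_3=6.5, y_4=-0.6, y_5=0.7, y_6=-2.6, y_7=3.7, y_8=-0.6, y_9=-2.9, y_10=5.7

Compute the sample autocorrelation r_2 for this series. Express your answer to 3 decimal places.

-0.290

Mean ȳ = (-2.6 + 2.8 + 6.5 − 0.6 + 0.7 − 2.6 + 3.7 − 0.6 − 2.9 + 5.7)/10 = 1.0100
Numerator Σ_{t=1}^{8}(y_t−ȳ)(y_{t+2}−ȳ) = -31.6812
Denominator Σ(y_t−ȳ)² = 109.2090
r_2 = -31.6812 / 109.2090 = -0.290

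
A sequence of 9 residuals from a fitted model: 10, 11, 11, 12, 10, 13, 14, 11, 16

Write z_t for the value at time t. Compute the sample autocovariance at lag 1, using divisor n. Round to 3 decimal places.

-0.333

Mean z̄ = (10 + 11 + 11 + 12 + 10 + 13 + 14 + 11 + 16)/9 = 12.0000
Σ_{t=1}^{8}(z_t−z̄)(z_{t+1}−z̄) = -3.0000
γ_1 = -3.0000 / 9 = -0.333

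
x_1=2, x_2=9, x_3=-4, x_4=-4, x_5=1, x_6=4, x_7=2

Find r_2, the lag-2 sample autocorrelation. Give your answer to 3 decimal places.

-0.453

Mean x̄ = (2 + 9 − 4 − 4 + 1 + 4 + 2)/7 = 1.4286
Σ(x_t−x̄)(x_{t+2}−x̄) = (-3.1020) + (-41.1020) + (2.3265) + (-13.9592) + (-0.2449) = -56.0816
Denominator Σ(x_t−x̄)² = 123.7143
r_2 = -56.0816 / 123.7143 = -0.453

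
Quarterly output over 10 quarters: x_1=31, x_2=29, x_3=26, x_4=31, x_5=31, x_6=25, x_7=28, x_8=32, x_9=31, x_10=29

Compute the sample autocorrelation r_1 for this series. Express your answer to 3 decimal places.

Mean x̄ = (31 + 29 + 26 + 31 + 31 + 25 + 28 + 32 + 31 + 29)/10 = 29.3000
Numerator Σ_{t=1}^{9}(x_t−x̄)(x_{t+1}−x̄) = -3.3900
Denominator Σ(x_t−x̄)² = 50.1000
r_1 = -3.3900 / 50.1000 = -0.068

-0.068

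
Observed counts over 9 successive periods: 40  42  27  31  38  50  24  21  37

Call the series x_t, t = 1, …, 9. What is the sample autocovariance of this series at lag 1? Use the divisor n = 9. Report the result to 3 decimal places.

Mean x̄ = (40 + 42 + 27 + 31 + 38 + 50 + 24 + 21 + 37)/9 = 34.4444
Σ_{t=1}^{8}(x_t−x̄)(x_{t+1}−x̄) = -1.9753
γ_1 = -1.9753 / 9 = -0.219

-0.219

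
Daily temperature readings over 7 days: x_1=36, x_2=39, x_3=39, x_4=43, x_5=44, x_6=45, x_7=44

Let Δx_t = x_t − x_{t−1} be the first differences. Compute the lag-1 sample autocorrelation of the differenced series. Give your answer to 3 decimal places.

-0.333

First differences Δx: 3, 0, 4, 1, 1, -1
Mean of differences = 1.3333
Numerator Σ(Δx_t−Δx̄)(Δx_{t+1}−Δx̄) = -5.7778
Denominator Σ(Δx_t−Δx̄)² = 17.3333
r_1(Δx) = -5.7778 / 17.3333 = -0.333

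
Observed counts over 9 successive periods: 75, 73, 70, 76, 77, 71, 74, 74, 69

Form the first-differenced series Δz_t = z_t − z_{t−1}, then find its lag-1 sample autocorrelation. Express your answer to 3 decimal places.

First differences Δz: -2, -3, 6, 1, -6, 3, 0, -5
Mean of differences = -0.7500
Numerator Σ(Δz_t−Δz̄)(Δz_{t+1}−Δz̄) = -29.8125
Denominator Σ(Δz_t−Δz̄)² = 115.5000
r_1(Δz) = -29.8125 / 115.5000 = -0.258

-0.258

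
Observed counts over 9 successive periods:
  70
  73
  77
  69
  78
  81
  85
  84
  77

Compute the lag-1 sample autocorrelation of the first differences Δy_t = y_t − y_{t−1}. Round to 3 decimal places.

-0.253

First differences Δy: 3, 4, -8, 9, 3, 4, -1, -7
Mean of differences = 0.8750
Numerator Σ(Δy_t−Δȳ)(Δy_{t+1}−Δȳ) = -60.3906
Denominator Σ(Δy_t−Δȳ)² = 238.8750
r_1(Δy) = -60.3906 / 238.8750 = -0.253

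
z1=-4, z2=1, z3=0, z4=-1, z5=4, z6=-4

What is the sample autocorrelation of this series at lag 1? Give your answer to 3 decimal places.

-0.460

Mean z̄ = (-4 + 1 + 0 − 1 + 4 − 4)/6 = -0.6667
Deviations from mean: -3.3333, 1.6667, 0.6667, -0.3333, 4.6667, -3.3333
Σ(z_t−z̄)(z_{t+1}−z̄) = (-5.5556) + (1.1111) + (-0.2222) + (-1.5556) + (-15.5556) = -21.7778
Denominator Σ(z_t−z̄)² = 47.3333
r_1 = -21.7778 / 47.3333 = -0.460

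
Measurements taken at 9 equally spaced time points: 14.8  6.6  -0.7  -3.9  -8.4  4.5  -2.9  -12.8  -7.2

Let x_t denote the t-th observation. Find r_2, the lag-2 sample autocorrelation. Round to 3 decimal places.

-0.129

Mean x̄ = (14.8 + 6.6 − 0.7 − 3.9 − 8.4 + 4.5 − 2.9 − 12.8 − 7.2)/9 = -1.1111
Σ(x_t−x̄)(x_{t+2}−x̄) = (6.5412) + (-21.5054) + (-2.9965) + (-15.6488) + (13.0390) + (-65.5877) + (10.8923) = -75.2658
Denominator Σ(x_t−x̄)² = 582.0889
r_2 = -75.2658 / 582.0889 = -0.129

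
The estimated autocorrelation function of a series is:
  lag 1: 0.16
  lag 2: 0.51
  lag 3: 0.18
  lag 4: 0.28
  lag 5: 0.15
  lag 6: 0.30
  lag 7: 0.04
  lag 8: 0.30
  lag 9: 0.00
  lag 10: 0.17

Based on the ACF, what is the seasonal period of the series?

The largest autocorrelation is r_2 = 0.51, with weaker echoes at lags 4 (0.28), 6 (0.30) and 8 (0.30); the remaining lags stay at or below 0.18.
The dominant spike at lag 2 indicates a seasonal period of 2.

2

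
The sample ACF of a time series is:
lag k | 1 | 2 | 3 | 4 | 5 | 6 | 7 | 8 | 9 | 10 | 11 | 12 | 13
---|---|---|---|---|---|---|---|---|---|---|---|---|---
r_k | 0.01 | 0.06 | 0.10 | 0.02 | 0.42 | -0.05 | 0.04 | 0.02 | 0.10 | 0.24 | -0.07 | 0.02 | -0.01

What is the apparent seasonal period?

The largest autocorrelation is r_5 = 0.42, with a weaker echo at lag 10 (0.24); the remaining lags stay at or below 0.10.
The dominant spike at lag 5 indicates a seasonal period of 5.

5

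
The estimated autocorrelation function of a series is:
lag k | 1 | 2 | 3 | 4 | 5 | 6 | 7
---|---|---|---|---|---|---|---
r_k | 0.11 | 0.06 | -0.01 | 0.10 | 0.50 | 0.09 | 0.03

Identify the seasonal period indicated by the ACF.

The largest autocorrelation is r_5 = 0.50; the remaining lags stay at or below 0.11.
The dominant spike at lag 5 indicates a seasonal period of 5.

5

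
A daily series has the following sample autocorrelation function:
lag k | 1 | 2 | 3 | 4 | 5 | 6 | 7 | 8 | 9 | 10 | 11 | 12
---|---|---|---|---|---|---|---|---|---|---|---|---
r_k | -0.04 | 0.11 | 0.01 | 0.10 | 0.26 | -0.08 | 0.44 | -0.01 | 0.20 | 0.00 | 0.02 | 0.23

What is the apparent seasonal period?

The largest autocorrelation is r_7 = 0.44; the remaining lags stay at or below 0.26.
The dominant spike at lag 7 indicates a seasonal period of 7.

7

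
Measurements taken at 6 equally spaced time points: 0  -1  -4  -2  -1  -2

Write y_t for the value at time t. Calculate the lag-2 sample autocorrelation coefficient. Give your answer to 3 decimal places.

-0.595

Mean ȳ = (0 − 1 − 4 − 2 − 1 − 2)/6 = -1.6667
Deviations from mean: 1.6667, 0.6667, -2.3333, -0.3333, 0.6667, -0.3333
Σ(y_t−ȳ)(y_{t+2}−ȳ) = (-3.8889) + (-0.2222) + (-1.5556) + (0.1111) = -5.5556
Denominator Σ(y_t−ȳ)² = 9.3333
r_2 = -5.5556 / 9.3333 = -0.595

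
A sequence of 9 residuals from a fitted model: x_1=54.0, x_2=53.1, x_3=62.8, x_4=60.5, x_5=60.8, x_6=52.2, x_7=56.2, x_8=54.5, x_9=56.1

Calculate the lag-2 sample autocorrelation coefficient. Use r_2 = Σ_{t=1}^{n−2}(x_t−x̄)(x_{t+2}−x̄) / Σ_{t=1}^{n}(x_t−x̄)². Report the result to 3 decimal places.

-0.122

Mean x̄ = (54.0 + 53.1 + 62.8 + 60.5 + 60.8 + 52.2 + 56.2 + 54.5 + 56.1)/9 = 56.6889
Numerator Σ_{t=1}^{7}(x_t−x̄)(x_{t+2}−x̄) = -13.9902
Denominator Σ(x_t−x̄)² = 114.4089
r_2 = -13.9902 / 114.4089 = -0.122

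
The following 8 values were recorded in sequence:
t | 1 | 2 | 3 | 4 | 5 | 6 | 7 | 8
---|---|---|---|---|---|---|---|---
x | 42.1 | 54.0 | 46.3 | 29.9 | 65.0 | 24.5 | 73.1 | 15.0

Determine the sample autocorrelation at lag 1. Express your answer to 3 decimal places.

Mean x̄ = (42.1 + 54.0 + 46.3 + 29.9 + 65.0 + 24.5 + 73.1 + 15.0)/8 = 43.7375
Σ(x_t−x̄)(x_{t+1}−x̄) = (-16.8048) + (26.2977) + (-35.4586) + (-294.2198) + (-409.0373) + (-564.8611) + (-843.8048) = -2137.8889
Denominator Σ(x_t−x̄)² = 2816.2188
r_1 = -2137.8889 / 2816.2188 = -0.759

-0.759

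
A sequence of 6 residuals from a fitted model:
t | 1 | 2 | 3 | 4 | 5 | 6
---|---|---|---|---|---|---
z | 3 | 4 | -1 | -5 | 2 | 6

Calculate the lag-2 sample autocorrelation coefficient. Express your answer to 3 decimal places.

Mean z̄ = (3 + 4 − 1 − 5 + 2 + 6)/6 = 1.5000
Σ(z_t−z̄)(z_{t+2}−z̄) = (-3.7500) + (-16.2500) + (-1.2500) + (-29.2500) = -50.5000
Denominator Σ(z_t−z̄)² = 77.5000
r_2 = -50.5000 / 77.5000 = -0.652

-0.652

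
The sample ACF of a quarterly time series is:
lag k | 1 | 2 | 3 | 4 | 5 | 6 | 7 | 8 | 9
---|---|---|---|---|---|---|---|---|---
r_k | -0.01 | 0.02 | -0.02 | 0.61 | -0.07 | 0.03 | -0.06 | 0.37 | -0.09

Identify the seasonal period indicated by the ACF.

The largest autocorrelation is r_4 = 0.61, with a weaker echo at lag 8 (0.37); the remaining lags stay at or below 0.03.
The dominant spike at lag 4 indicates a seasonal period of 4.

4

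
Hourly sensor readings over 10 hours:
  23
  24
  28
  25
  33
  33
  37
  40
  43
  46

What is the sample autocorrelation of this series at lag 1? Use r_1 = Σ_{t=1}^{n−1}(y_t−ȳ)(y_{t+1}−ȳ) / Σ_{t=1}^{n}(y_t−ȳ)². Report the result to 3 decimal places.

0.668

Mean ȳ = (23 + 24 + 28 + 25 + 33 + 33 + 37 + 40 + 43 + 46)/10 = 33.2000
Numerator Σ_{t=1}^{9}(y_t−ȳ)(y_{t+1}−ȳ) = 403.1600
Denominator Σ(y_t−ȳ)² = 603.6000
r_1 = 403.1600 / 603.6000 = 0.668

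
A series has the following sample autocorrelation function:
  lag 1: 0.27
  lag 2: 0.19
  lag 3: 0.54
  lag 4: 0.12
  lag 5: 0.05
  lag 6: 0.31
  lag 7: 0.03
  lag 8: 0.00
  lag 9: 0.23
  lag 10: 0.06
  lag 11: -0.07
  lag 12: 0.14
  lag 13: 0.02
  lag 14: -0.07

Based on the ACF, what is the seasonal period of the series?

The largest autocorrelation is r_3 = 0.54, with a weaker echo at lag 6 (0.31); the remaining lags stay at or below 0.27. The elevated value at lag 1 (0.27), dropping to 0.19 at lag 2, reflects decaying short-term dependence rather than seasonality.
The dominant spike at lag 3 indicates a seasonal period of 3.

3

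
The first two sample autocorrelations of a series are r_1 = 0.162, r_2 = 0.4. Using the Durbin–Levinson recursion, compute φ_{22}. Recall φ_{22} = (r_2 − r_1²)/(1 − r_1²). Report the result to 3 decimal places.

φ_{22} = (r_2 − r_1²) / (1 − r_1²)
r_1² = (0.162)² = 0.026244
Numerator = 0.4 − 0.0262 = 0.3738; denominator = 1 − 0.0262 = 0.9738
φ_{22} = 0.3738 / 0.9738 = 0.384

0.384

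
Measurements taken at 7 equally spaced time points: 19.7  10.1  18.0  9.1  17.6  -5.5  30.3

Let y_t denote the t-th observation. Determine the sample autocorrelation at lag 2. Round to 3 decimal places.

0.281

Mean ȳ = (19.7 + 10.1 + 18.0 + 9.1 + 17.6 − 5.5 + 30.3)/7 = 14.1857
Deviations from mean: 5.5143, -4.0857, 3.8143, -5.0857, 3.4143, -19.6857, 16.1143
Σ(y_t−ȳ)(y_{t+2}−ȳ) = (21.0331) + (20.7788) + (13.0231) + (100.1159) + (55.0188) = 209.9696
Denominator Σ(y_t−ȳ)² = 746.3686
r_2 = 209.9696 / 746.3686 = 0.281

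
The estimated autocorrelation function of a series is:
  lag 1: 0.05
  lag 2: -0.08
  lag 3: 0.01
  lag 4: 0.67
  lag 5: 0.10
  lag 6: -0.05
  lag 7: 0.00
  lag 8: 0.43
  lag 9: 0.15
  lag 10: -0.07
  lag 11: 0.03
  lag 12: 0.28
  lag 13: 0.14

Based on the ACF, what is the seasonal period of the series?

4

The largest autocorrelation is r_4 = 0.67, with weaker echoes at lags 8 (0.43) and 12 (0.28); the remaining lags stay at or below 0.15.
The dominant spike at lag 4 indicates a seasonal period of 4.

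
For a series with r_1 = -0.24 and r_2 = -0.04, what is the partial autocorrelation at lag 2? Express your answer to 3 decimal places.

φ_{22} = (r_2 − r_1²) / (1 − r_1²)
r_1² = (-0.24)² = 0.0576
Numerator = -0.04 − 0.0576 = -0.0976; denominator = 1 − 0.0576 = 0.9424
φ_{22} = -0.0976 / 0.9424 = -0.104

-0.104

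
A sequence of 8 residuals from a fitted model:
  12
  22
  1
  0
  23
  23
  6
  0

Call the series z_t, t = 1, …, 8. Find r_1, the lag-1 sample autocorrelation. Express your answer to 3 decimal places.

0.025

Mean z̄ = (12 + 22 + 1 + 0 + 23 + 23 + 6 + 0)/8 = 10.8750
Deviations from mean: 1.1250, 11.1250, -9.8750, -10.8750, 12.1250, 12.1250, -4.8750, -10.8750
Numerator Σ_{t=1}^{7}(z_t−z̄)(z_{t+1}−z̄) = 19.1094
Denominator Σ(z_t−z̄)² = 776.8750
r_1 = 19.1094 / 776.8750 = 0.025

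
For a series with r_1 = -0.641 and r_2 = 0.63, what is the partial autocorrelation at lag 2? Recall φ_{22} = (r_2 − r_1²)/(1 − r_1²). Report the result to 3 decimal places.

φ_{22} = (r_2 − r_1²) / (1 − r_1²)
r_1² = (-0.641)² = 0.410881
Numerator = 0.63 − 0.4109 = 0.2191; denominator = 1 − 0.4109 = 0.5891
φ_{22} = 0.2191 / 0.5891 = 0.372

0.372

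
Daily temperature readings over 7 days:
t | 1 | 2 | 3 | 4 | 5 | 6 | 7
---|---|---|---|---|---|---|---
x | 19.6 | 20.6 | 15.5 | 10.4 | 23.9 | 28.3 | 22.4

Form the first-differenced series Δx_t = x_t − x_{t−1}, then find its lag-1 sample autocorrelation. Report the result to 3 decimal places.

-0.064

First differences Δx: 1.0, -5.1, -5.1, 13.5, 4.4, -5.9
Mean of differences = 0.4667
Numerator Σ(Δx_t−Δx̄)(Δx_{t+1}−Δx̄) = -18.3111
Denominator Σ(Δx_t−Δx̄)² = 288.1333
r_1(Δx) = -18.3111 / 288.1333 = -0.064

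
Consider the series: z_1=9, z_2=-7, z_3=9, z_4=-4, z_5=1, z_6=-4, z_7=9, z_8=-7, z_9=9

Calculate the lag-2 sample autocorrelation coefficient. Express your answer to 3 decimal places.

0.530

Mean z̄ = (9 − 7 + 9 − 4 + 1 − 4 + 9 − 7 + 9)/9 = 1.6667
Σ(z_t−z̄)(z_{t+2}−z̄) = (53.7778) + (49.1111) + (-4.8889) + (32.1111) + (-4.8889) + (49.1111) + (53.7778) = 228.1111
Denominator Σ(z_t−z̄)² = 430.0000
r_2 = 228.1111 / 430.0000 = 0.530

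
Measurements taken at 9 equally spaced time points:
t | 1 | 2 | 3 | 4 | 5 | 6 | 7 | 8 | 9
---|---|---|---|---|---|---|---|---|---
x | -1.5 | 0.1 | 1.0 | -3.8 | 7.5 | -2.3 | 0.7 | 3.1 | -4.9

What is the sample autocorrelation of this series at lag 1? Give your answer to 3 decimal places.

Mean x̄ = (-1.5 + 0.1 + 1.0 − 3.8 + 7.5 − 2.3 + 0.7 + 3.1 − 4.9)/9 = -0.0111
Numerator Σ_{t=1}^{8}(x_t−x̄)(x_{t+1}−x̄) = -64.1601
Denominator Σ(x_t−x̄)² = 113.3489
r_1 = -64.1601 / 113.3489 = -0.566

-0.566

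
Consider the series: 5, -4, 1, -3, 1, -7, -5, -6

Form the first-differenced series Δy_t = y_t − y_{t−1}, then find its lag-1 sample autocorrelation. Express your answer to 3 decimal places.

-0.712

First differences Δy: -9, 5, -4, 4, -8, 2, -1
Mean of differences = -1.5714
Numerator Σ(Δy_t−Δȳ)(Δy_{t+1}−Δȳ) = -135.0408
Denominator Σ(Δy_t−Δȳ)² = 189.7143
r_1(Δy) = -135.0408 / 189.7143 = -0.712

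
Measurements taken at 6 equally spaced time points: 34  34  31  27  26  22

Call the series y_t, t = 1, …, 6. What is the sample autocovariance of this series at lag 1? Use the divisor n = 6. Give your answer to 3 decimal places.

9.667

Mean ȳ = (34 + 34 + 31 + 27 + 26 + 22)/6 = 29.0000
Deviations: 5.0000, 5.0000, 2.0000, -2.0000, -3.0000, -7.0000
Σ_{t=1}^{5}(y_t−ȳ)(y_{t+1}−ȳ) = 58.0000
γ_1 = 58.0000 / 6 = 9.667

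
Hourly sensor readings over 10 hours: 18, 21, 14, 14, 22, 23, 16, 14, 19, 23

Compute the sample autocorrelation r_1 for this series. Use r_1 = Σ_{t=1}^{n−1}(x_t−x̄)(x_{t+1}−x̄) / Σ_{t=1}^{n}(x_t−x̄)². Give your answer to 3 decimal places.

0.057

Mean x̄ = (18 + 21 + 14 + 14 + 22 + 23 + 16 + 14 + 19 + 23)/10 = 18.4000
Numerator Σ_{t=1}^{9}(x_t−x̄)(x_{t+1}−x̄) = 7.2400
Denominator Σ(x_t−x̄)² = 126.4000
r_1 = 7.2400 / 126.4000 = 0.057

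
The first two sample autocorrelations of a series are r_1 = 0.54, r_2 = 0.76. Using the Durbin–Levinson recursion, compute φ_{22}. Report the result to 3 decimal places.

φ_{22} = (r_2 − r_1²) / (1 − r_1²)
r_1² = (0.54)² = 0.2916
Numerator = 0.76 − 0.2916 = 0.4684; denominator = 1 − 0.2916 = 0.7084
φ_{22} = 0.4684 / 0.7084 = 0.661

0.661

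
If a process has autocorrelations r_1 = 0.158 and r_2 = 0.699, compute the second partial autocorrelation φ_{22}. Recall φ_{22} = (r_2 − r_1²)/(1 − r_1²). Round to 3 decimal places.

φ_{22} = (r_2 − r_1²) / (1 − r_1²)
r_1² = (0.158)² = 0.024964
Numerator = 0.699 − 0.0250 = 0.6740; denominator = 1 − 0.0250 = 0.9750
φ_{22} = 0.6740 / 0.9750 = 0.691

0.691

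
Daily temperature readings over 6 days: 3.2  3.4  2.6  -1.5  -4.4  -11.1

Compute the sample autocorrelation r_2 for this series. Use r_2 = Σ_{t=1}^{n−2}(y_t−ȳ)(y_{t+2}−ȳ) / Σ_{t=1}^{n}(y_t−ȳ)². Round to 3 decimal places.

Mean ȳ = (3.2 + 3.4 + 2.6 − 1.5 − 4.4 − 11.1)/6 = -1.3000
Numerator Σ_{t=1}^{4}(y_t−ȳ)(y_{t+2}−ȳ) = 6.4800
Denominator Σ(y_t−ȳ)² = 163.2400
r_2 = 6.4800 / 163.2400 = 0.040

0.040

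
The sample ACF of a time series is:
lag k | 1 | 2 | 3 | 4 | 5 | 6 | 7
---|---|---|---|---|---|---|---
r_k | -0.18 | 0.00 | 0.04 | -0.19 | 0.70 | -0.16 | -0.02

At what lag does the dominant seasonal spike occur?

5

The largest autocorrelation is r_5 = 0.70; the remaining lags stay at or below 0.04.
The dominant spike at lag 5 indicates a seasonal period of 5.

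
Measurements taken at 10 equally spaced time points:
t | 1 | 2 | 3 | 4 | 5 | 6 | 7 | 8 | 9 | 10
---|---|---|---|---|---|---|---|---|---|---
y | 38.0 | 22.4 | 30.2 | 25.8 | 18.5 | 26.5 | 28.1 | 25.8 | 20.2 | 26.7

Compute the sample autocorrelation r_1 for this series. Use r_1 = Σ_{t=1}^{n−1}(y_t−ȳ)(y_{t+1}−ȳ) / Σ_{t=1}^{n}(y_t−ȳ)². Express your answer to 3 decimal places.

Mean ȳ = (38.0 + 22.4 + 30.2 + 25.8 + 18.5 + 26.5 + 28.1 + 25.8 + 20.2 + 26.7)/10 = 26.2200
Numerator Σ_{t=1}^{9}(y_t−ȳ)(y_{t+1}−ȳ) = -61.4184
Denominator Σ(y_t−ȳ)² = 269.2360
r_1 = -61.4184 / 269.2360 = -0.228

-0.228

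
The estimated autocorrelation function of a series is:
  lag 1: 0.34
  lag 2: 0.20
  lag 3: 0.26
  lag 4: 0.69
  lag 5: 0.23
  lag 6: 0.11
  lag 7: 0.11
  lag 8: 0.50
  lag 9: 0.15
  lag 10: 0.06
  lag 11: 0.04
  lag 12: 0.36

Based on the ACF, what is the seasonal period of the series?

4

The largest autocorrelation is r_4 = 0.69, with weaker echoes at lags 8 (0.50) and 12 (0.36); the remaining lags stay at or below 0.34. The elevated value at lag 1 (0.34), dropping to 0.20 at lag 2, reflects decaying short-term dependence rather than seasonality.
The dominant spike at lag 4 indicates a seasonal period of 4.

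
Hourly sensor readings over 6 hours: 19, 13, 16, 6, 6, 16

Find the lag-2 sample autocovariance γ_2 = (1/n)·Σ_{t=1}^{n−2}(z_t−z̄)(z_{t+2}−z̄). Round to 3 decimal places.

Mean z̄ = (19 + 13 + 16 + 6 + 6 + 16)/6 = 12.6667
Σ_{t=1}^{4}(z_t−z̄)(z_{t+2}−z̄) = -25.5556
γ_2 = -25.5556 / 6 = -4.259

-4.259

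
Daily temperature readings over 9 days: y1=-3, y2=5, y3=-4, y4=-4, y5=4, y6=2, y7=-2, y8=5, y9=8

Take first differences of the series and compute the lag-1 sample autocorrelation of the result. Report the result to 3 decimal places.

-0.327

First differences Δy: 8, -9, 0, 8, -2, -4, 7, 3
Mean of differences = 1.3750
Numerator Σ(Δy_t−Δȳ)(Δy_{t+1}−Δȳ) = -88.8906
Denominator Σ(Δy_t−Δȳ)² = 271.8750
r_1(Δy) = -88.8906 / 271.8750 = -0.327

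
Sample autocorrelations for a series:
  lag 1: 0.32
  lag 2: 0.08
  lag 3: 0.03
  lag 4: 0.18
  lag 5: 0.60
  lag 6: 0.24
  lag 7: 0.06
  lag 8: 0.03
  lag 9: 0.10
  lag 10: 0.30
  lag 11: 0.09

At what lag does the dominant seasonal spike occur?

The largest autocorrelation is r_5 = 0.60; the remaining lags stay at or below 0.32. The elevated value at lag 1 (0.32), dropping to 0.08 at lag 2, reflects decaying short-term dependence rather than seasonality.
The dominant spike at lag 5 indicates a seasonal period of 5.

5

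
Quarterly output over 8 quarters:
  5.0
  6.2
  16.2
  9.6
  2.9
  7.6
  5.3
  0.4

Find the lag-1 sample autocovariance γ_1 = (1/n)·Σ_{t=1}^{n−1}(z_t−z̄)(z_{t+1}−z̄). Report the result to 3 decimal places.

Mean z̄ = (5.0 + 6.2 + 16.2 + 9.6 + 2.9 + 7.6 + 5.3 + 0.4)/8 = 6.6500
Σ_{t=1}^{7}(z_t−z̄)(z_{t+1}−z̄) = 17.1475
γ_1 = 17.1475 / 8 = 2.143

2.143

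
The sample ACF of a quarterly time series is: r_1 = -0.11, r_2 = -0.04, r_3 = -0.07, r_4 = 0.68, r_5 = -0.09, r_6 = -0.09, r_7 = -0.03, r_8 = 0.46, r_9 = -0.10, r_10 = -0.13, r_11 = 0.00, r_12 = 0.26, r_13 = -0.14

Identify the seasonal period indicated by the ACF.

4

The largest autocorrelation is r_4 = 0.68, with weaker echoes at lags 8 (0.46) and 12 (0.26); the remaining lags stay at or below 0.00.
The dominant spike at lag 4 indicates a seasonal period of 4.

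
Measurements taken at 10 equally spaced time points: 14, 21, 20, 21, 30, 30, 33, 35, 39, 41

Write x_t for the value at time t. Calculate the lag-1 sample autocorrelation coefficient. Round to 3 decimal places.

Mean x̄ = (14 + 21 + 20 + 21 + 30 + 30 + 33 + 35 + 39 + 41)/10 = 28.4000
Numerator Σ_{t=1}^{9}(x_t−x̄)(x_{t+1}−x̄) = 462.8400
Denominator Σ(x_t−x̄)² = 728.4000
r_1 = 462.8400 / 728.4000 = 0.635

0.635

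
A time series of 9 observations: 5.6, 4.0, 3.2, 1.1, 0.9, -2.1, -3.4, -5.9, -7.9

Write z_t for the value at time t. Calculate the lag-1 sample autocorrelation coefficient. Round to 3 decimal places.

Mean z̄ = (5.6 + 4.0 + 3.2 + 1.1 + 0.9 − 2.1 − 3.4 − 5.9 − 7.9)/9 = -0.5000
Numerator Σ_{t=1}^{8}(z_t−z̄)(z_{t+1}−z̄) = 110.2800
Denominator Σ(z_t−z̄)² = 170.5600
r_1 = 110.2800 / 170.5600 = 0.647

0.647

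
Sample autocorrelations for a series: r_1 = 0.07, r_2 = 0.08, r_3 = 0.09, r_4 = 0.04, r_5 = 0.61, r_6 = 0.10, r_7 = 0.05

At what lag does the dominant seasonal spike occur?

The largest autocorrelation is r_5 = 0.61; the remaining lags stay at or below 0.10.
The dominant spike at lag 5 indicates a seasonal period of 5.

5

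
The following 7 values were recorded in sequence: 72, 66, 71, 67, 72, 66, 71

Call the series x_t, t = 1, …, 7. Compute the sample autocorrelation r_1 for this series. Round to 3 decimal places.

Mean x̄ = (72 + 66 + 71 + 67 + 72 + 66 + 71)/7 = 69.2857
Deviations from mean: 2.7143, -3.2857, 1.7143, -2.2857, 2.7143, -3.2857, 1.7143
Numerator Σ_{t=1}^{6}(x_t−x̄)(x_{t+1}−x̄) = -39.2245
Denominator Σ(x_t−x̄)² = 47.4286
r_1 = -39.2245 / 47.4286 = -0.827

-0.827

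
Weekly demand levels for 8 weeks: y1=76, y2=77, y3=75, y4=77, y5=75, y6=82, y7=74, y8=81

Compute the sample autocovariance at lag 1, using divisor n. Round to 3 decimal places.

Mean ȳ = (76 + 77 + 75 + 77 + 75 + 82 + 74 + 81)/8 = 77.1250
Σ_{t=1}^{7}(y_t−ȳ)(y_{t+1}−ȳ) = -36.7656
γ_1 = -36.7656 / 8 = -4.596

-4.596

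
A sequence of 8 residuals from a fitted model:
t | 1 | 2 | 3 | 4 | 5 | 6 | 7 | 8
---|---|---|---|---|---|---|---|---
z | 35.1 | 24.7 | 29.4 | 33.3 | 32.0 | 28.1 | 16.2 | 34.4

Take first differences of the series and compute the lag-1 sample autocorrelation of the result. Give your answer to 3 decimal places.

First differences Δz: -10.4, 4.7, 3.9, -1.3, -3.9, -11.9, 18.2
Mean of differences = -0.1000
Numerator Σ(Δz_t−Δz̄)(Δz_{t+1}−Δz̄) = -201.5800
Denominator Σ(Δz_t−Δz̄)² = 635.1400
r_1(Δz) = -201.5800 / 635.1400 = -0.317

-0.317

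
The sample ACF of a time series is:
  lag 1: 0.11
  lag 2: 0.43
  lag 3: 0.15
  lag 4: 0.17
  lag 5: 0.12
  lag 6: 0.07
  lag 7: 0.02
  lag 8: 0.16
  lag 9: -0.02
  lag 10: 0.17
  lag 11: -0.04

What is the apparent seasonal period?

2

The largest autocorrelation is r_2 = 0.43, with weaker echoes at lags 4 (0.17), 8 (0.16) and 10 (0.17); the remaining lags stay at or below 0.15.
The dominant spike at lag 2 indicates a seasonal period of 2.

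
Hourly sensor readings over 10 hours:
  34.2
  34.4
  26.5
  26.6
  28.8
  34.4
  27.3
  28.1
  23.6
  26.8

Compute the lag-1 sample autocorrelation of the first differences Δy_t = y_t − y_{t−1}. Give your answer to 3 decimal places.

-0.361

First differences Δy: 0.2, -7.9, 0.1, 2.2, 5.6, -7.1, 0.8, -4.5, 3.2
Mean of differences = -0.8222
Numerator Σ(Δy_t−Δȳ)(Δy_{t+1}−Δȳ) = -62.8260
Denominator Σ(Δy_t−Δȳ)² = 174.1156
r_1(Δy) = -62.8260 / 174.1156 = -0.361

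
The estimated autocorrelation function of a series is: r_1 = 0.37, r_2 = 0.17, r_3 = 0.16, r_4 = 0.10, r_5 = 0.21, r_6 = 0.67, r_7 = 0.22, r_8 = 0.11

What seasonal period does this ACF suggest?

6

The largest autocorrelation is r_6 = 0.67; the remaining lags stay at or below 0.37. The elevated value at lag 1 (0.37), dropping to 0.17 at lag 2, reflects decaying short-term dependence rather than seasonality.
The dominant spike at lag 6 indicates a seasonal period of 6.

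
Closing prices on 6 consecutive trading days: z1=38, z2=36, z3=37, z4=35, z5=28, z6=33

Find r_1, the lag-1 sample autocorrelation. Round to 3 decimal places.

Mean z̄ = (38 + 36 + 37 + 35 + 28 + 33)/6 = 34.5000
Deviations from mean: 3.5000, 1.5000, 2.5000, 0.5000, -6.5000, -1.5000
Σ(z_t−z̄)(z_{t+1}−z̄) = (5.2500) + (3.7500) + (1.2500) + (-3.2500) + (9.7500) = 16.7500
Denominator Σ(z_t−z̄)² = 65.5000
r_1 = 16.7500 / 65.5000 = 0.256

0.256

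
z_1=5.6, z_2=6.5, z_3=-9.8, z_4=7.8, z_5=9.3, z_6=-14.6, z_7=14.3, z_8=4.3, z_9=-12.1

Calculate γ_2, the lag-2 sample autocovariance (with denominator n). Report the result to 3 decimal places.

-35.996

Mean z̄ = (5.6 + 6.5 − 9.8 + 7.8 + 9.3 − 14.6 + 14.3 + 4.3 − 12.1)/9 = 1.2556
Σ_{t=1}^{7}(z_t−z̄)(z_{t+2}−z̄) = -323.9617
γ_2 = -323.9617 / 9 = -35.996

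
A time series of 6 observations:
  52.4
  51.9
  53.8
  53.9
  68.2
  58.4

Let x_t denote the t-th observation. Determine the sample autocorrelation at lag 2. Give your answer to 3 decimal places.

-0.072

Mean x̄ = (52.4 + 51.9 + 53.8 + 53.9 + 68.2 + 58.4)/6 = 56.4333
Deviations from mean: -4.0333, -4.5333, -2.6333, -2.5333, 11.7667, 1.9667
Σ(x_t−x̄)(x_{t+2}−x̄) = (10.6211) + (11.4844) + (-30.9856) + (-4.9822) = -13.8622
Denominator Σ(x_t−x̄)² = 192.4933
r_2 = -13.8622 / 192.4933 = -0.072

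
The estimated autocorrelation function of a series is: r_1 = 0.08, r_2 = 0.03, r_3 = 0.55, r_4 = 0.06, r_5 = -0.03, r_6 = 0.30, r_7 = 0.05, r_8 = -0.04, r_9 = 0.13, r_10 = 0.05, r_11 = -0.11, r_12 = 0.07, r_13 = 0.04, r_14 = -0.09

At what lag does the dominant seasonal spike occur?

3

The largest autocorrelation is r_3 = 0.55, with a weaker echo at lag 6 (0.30); the remaining lags stay at or below 0.13.
The dominant spike at lag 3 indicates a seasonal period of 3.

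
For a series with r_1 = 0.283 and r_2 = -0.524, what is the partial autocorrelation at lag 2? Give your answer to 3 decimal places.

φ_{22} = (r_2 − r_1²) / (1 − r_1²)
r_1² = (0.283)² = 0.080089
Numerator = -0.524 − 0.0801 = -0.6041; denominator = 1 − 0.0801 = 0.9199
φ_{22} = -0.6041 / 0.9199 = -0.657

-0.657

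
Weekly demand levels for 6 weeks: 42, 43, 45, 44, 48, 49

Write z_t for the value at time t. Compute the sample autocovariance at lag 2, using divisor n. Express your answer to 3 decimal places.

-0.315

Mean z̄ = (42 + 43 + 45 + 44 + 48 + 49)/6 = 45.1667
Σ_{t=1}^{4}(z_t−z̄)(z_{t+2}−z̄) = -1.8889
γ_2 = -1.8889 / 6 = -0.315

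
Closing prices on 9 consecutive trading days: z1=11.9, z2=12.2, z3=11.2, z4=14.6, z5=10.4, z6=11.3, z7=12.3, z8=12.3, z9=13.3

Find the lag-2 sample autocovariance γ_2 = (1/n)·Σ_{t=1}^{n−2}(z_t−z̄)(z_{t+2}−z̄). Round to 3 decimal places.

-0.029

Mean z̄ = (11.9 + 12.2 + 11.2 + 14.6 + 10.4 + 11.3 + 12.3 + 12.3 + 13.3)/9 = 12.1667
Σ_{t=1}^{7}(z_t−z̄)(z_{t+2}−z̄) = -0.2622
γ_2 = -0.2622 / 9 = -0.029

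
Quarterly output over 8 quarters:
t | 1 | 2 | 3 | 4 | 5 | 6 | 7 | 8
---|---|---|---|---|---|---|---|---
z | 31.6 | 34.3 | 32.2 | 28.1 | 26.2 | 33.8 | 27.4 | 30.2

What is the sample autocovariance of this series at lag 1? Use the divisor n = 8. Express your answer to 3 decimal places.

-0.829

Mean z̄ = (31.6 + 34.3 + 32.2 + 28.1 + 26.2 + 33.8 + 27.4 + 30.2)/8 = 30.4750
Σ_{t=1}^{7}(z_t−z̄)(z_{t+1}−z̄) = -6.6356
γ_1 = -6.6356 / 8 = -0.829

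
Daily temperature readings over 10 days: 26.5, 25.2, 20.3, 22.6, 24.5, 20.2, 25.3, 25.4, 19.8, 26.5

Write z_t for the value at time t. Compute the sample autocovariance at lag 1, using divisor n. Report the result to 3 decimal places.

-2.172

Mean z̄ = (26.5 + 25.2 + 20.3 + 22.6 + 24.5 + 20.2 + 25.3 + 25.4 + 19.8 + 26.5)/10 = 23.6300
Σ_{t=1}^{9}(z_t−z̄)(z_{t+1}−z̄) = -21.7159
γ_1 = -21.7159 / 10 = -2.172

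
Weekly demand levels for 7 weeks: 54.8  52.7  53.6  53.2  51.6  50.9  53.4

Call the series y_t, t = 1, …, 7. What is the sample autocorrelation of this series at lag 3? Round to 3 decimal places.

Mean ȳ = (54.8 + 52.7 + 53.6 + 53.2 + 51.6 + 50.9 + 53.4)/7 = 52.8857
Deviations from mean: 1.9143, -0.1857, 0.7143, 0.3143, -1.2857, -1.9857, 0.5143
Numerator Σ_{t=1}^{4}(y_t−ȳ)(y_{t+3}−ȳ) = -0.4163
Denominator Σ(y_t−ȳ)² = 10.1686
r_3 = -0.4163 / 10.1686 = -0.041

-0.041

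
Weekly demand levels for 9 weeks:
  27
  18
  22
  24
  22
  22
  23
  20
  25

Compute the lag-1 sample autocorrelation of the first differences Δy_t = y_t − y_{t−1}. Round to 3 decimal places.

-0.355

First differences Δy: -9, 4, 2, -2, 0, 1, -3, 5
Mean of differences = -0.2500
Numerator Σ(Δy_t−Δȳ)(Δy_{t+1}−Δȳ) = -49.5625
Denominator Σ(Δy_t−Δȳ)² = 139.5000
r_1(Δy) = -49.5625 / 139.5000 = -0.355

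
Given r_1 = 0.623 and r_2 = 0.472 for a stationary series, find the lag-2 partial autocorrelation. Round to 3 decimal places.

φ_{22} = (r_2 − r_1²) / (1 − r_1²)
r_1² = (0.623)² = 0.388129
Numerator = 0.472 − 0.3881 = 0.0839; denominator = 1 − 0.3881 = 0.6119
φ_{22} = 0.0839 / 0.6119 = 0.137

0.137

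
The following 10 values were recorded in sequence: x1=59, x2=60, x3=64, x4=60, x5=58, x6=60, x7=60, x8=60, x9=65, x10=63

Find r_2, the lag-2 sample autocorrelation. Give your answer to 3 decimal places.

-0.329

Mean x̄ = (59 + 60 + 64 + 60 + 58 + 60 + 60 + 60 + 65 + 63)/10 = 60.9000
Numerator Σ_{t=1}^{8}(x_t−x̄)(x_{t+2}−x̄) = -15.4200
Denominator Σ(x_t−x̄)² = 46.9000
r_2 = -15.4200 / 46.9000 = -0.329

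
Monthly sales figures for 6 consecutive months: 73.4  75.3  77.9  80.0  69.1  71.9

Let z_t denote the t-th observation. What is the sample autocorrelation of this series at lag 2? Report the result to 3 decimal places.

-0.414

Mean z̄ = (73.4 + 75.3 + 77.9 + 80.0 + 69.1 + 71.9)/6 = 74.6000
Deviations from mean: -1.2000, 0.7000, 3.3000, 5.4000, -5.5000, -2.7000
Σ(z_t−z̄)(z_{t+2}−z̄) = (-3.9600) + (3.7800) + (-18.1500) + (-14.5800) = -32.9100
Denominator Σ(z_t−z̄)² = 79.5200
r_2 = -32.9100 / 79.5200 = -0.414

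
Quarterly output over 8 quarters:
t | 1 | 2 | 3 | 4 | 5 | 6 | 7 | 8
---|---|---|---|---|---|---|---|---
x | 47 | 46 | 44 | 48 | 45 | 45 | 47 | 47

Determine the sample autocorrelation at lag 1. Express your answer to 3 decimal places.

-0.380

Mean x̄ = (47 + 46 + 44 + 48 + 45 + 45 + 47 + 47)/8 = 46.1250
Deviations from mean: 0.8750, -0.1250, -2.1250, 1.8750, -1.1250, -1.1250, 0.8750, 0.8750
Σ(x_t−x̄)(x_{t+1}−x̄) = (-0.1094) + (0.2656) + (-3.9844) + (-2.1094) + (1.2656) + (-0.9844) + (0.7656) = -4.8906
Denominator Σ(x_t−x̄)² = 12.8750
r_1 = -4.8906 / 12.8750 = -0.380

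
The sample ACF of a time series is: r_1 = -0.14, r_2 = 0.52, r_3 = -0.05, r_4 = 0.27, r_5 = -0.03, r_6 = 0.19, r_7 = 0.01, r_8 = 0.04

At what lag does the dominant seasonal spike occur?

The largest autocorrelation is r_2 = 0.52, with weaker echoes at lags 4 (0.27) and 6 (0.19); the remaining lags stay at or below 0.04.
The dominant spike at lag 2 indicates a seasonal period of 2.

2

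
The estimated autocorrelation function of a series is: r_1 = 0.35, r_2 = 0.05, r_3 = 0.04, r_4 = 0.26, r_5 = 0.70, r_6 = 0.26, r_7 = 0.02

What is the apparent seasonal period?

5

The largest autocorrelation is r_5 = 0.70; the remaining lags stay at or below 0.35. The elevated value at lag 1 (0.35), dropping to 0.05 at lag 2, reflects decaying short-term dependence rather than seasonality.
The dominant spike at lag 5 indicates a seasonal period of 5.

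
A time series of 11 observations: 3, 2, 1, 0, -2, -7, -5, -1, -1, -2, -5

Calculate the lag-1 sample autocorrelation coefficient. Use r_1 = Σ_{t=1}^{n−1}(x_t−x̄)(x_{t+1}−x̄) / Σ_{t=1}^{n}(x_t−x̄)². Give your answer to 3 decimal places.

Mean x̄ = (3 + 2 + 1 + 0 − 2 − 7 − 5 − 1 − 1 − 2 − 5)/11 = -1.5455
Numerator Σ_{t=1}^{10}(x_t−x̄)(x_{t+1}−x̄) = 49.4298
Denominator Σ(x_t−x̄)² = 96.7273
r_1 = 49.4298 / 96.7273 = 0.511

0.511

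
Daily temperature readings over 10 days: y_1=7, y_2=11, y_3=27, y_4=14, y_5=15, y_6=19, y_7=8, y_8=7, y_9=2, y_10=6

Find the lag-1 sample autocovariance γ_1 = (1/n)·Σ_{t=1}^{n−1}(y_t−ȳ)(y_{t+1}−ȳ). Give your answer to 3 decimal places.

15.164

Mean ȳ = (7 + 11 + 27 + 14 + 15 + 19 + 8 + 7 + 2 + 6)/10 = 11.6000
Σ_{t=1}^{9}(y_t−ȳ)(y_{t+1}−ȳ) = 151.6400
γ_1 = 151.6400 / 10 = 15.164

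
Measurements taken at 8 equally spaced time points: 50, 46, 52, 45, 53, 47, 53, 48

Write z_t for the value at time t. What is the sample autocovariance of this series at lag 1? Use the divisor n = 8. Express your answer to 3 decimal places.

-7.570

Mean z̄ = (50 + 46 + 52 + 45 + 53 + 47 + 53 + 48)/8 = 49.2500
Σ_{t=1}^{7}(z_t−z̄)(z_{t+1}−z̄) = -60.5625
γ_1 = -60.5625 / 8 = -7.570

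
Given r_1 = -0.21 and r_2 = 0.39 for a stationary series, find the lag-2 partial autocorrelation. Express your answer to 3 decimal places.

φ_{22} = (r_2 − r_1²) / (1 − r_1²)
r_1² = (-0.21)² = 0.0441
Numerator = 0.39 − 0.0441 = 0.3459; denominator = 1 − 0.0441 = 0.9559
φ_{22} = 0.3459 / 0.9559 = 0.362

0.362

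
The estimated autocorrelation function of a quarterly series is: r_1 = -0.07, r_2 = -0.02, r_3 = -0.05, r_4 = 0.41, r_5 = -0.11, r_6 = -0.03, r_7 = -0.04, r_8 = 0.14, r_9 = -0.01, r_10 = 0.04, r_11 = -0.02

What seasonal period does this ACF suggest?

4

The largest autocorrelation is r_4 = 0.41; the remaining lags stay at or below 0.14.
The dominant spike at lag 4 indicates a seasonal period of 4.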